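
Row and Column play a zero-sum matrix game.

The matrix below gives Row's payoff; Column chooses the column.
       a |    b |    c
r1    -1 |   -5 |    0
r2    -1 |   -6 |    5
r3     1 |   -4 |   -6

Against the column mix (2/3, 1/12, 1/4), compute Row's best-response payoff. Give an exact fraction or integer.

1/12

r1: (-1)·(2/3) + (-5)·(1/12) + (0)·(1/4) = -13/12.
r2: (-1)·(2/3) + (-6)·(1/12) + (5)·(1/4) = 1/12.
r3: (1)·(2/3) + (-4)·(1/12) + (-6)·(1/4) = -7/6.
The best pure response is r2 with expected payoff 1/12.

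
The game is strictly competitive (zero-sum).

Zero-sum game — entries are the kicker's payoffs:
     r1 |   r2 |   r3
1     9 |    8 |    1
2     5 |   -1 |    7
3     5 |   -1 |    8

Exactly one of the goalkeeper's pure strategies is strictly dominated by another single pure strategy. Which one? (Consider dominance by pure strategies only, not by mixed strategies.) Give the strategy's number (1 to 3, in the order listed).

1

The goalkeeper prefers columns that give the kicker less. Compare r1 with r2: 8 < 9, -1 < 5, -1 < 5.
So r2 strictly dominates r1 for the goalkeeper; r1 is strictly dominated.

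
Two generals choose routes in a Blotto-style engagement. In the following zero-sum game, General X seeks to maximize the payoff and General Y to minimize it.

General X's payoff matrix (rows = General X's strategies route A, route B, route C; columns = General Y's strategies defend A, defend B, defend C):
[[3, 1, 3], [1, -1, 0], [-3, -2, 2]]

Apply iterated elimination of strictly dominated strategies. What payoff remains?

1

Row route B is strictly dominated by row route A (3>1, 1>-1, 3>0); eliminate route B.
Column defend C is strictly dominated by defend B for General Y (1<3, -2<2); eliminate defend C.
Row route C is strictly dominated by row route A (3>-3, 1>-2); eliminate route C.
Column defend A is strictly dominated by defend B for General Y (1<3); eliminate defend A.
Only (route A, defend B) remains, with payoff 1.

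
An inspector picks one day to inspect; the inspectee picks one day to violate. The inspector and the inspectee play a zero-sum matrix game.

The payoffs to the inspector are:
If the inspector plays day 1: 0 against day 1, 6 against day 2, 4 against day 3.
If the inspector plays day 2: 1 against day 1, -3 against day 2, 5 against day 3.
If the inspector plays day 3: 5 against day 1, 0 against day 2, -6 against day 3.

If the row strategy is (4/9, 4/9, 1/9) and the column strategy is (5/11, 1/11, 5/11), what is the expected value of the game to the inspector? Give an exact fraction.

23/11

Against (5/11, 1/11, 5/11), each row's expected payoff is day 1: 26/11; day 2: 27/11; day 3: -5/11.
Taking the (4/9, 4/9, 1/9)-weighted average: (4/9)·(26/11) + (4/9)·(27/11) + (1/9)·(-5/11) = 23/11.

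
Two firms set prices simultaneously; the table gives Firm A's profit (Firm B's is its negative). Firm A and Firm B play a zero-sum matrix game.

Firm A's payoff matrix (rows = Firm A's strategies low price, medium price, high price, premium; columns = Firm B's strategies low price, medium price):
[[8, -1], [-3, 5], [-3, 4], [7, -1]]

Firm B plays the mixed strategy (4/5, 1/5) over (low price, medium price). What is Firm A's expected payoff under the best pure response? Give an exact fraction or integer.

31/5

low price: (8)·(4/5) + (-1)·(1/5) = 31/5.
medium price: (-3)·(4/5) + (5)·(1/5) = -7/5.
high price: (-3)·(4/5) + (4)·(1/5) = -8/5.
premium: (7)·(4/5) + (-1)·(1/5) = 27/5.
The best pure response is low price with expected payoff 31/5.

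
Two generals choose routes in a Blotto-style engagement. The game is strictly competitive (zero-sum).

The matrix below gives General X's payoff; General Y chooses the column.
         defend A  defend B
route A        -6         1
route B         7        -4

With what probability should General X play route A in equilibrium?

11/18

Row minima are -6 and -4, so General X's maximin is -4; column maxima are 7 and 1, so General Y's minimax is 1. These differ, so the equilibrium is in mixed strategies.
Let General X play route A with probability p. General Y is indifferent when −6p + 7(1−p) = p − 4(1−p), giving p = 11/18.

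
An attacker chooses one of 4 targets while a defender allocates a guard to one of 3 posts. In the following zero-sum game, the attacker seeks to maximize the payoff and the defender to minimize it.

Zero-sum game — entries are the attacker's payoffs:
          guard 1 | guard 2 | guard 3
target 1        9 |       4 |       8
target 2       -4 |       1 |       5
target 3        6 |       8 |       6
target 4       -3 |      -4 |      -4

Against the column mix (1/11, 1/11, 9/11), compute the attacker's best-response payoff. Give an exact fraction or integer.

target 1: (9)·(1/11) + (4)·(1/11) + (8)·(9/11) = 85/11.
target 2: (-4)·(1/11) + (1)·(1/11) + (5)·(9/11) = 42/11.
target 3: (6)·(1/11) + (8)·(1/11) + (6)·(9/11) = 68/11.
target 4: (-3)·(1/11) + (-4)·(1/11) + (-4)·(9/11) = -43/11.
The best pure response is target 1 with expected payoff 85/11.

85/11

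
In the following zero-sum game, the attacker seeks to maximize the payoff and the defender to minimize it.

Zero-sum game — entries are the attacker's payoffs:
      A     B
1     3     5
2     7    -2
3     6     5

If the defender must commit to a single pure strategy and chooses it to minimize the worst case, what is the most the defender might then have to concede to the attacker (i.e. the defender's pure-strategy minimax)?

5

The worst case (largest entry) in each column is A: 7, B: 5.
The best (smallest) of these is 5.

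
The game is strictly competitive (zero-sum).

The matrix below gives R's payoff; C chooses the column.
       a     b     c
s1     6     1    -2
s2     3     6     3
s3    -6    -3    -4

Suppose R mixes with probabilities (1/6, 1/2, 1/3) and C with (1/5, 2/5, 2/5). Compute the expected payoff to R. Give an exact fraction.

Against (1/5, 2/5, 2/5), each row's expected payoff is s1: 4/5; s2: 21/5; s3: -4.
Taking the (1/6, 1/2, 1/3)-weighted average: (1/6)·(4/5) + (1/2)·(21/5) + (1/3)·(-4) = 9/10.

9/10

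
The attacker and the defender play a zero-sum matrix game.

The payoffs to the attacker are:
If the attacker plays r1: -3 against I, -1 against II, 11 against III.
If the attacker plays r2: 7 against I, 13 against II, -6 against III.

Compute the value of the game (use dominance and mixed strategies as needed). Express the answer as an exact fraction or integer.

Column II is strictly dominated by I for the defender (it gives the attacker more in every row).
The remaining 2×2 game on (r1, r2) × (I, III) has no saddle point. Let the attacker play r1 with probability p; indifference gives −3p + 7(1−p) = 11p − 6(1−p), so p = 13/27.
Similarly the defender's optimal q on I is 17/27, and the value is -3·(17/27) + (11)·(10/27) = 59/27.

59/27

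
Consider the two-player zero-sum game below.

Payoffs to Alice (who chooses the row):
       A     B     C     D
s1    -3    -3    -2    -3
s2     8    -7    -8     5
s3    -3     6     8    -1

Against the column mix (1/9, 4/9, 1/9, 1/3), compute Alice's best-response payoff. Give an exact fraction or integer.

26/9

s1: (-3)·(1/9) + (-3)·(4/9) + (-2)·(1/9) + (-3)·(1/3) = -26/9.
s2: (8)·(1/9) + (-7)·(4/9) + (-8)·(1/9) + (5)·(1/3) = -13/9.
s3: (-3)·(1/9) + (6)·(4/9) + (8)·(1/9) + (-1)·(1/3) = 26/9.
The best pure response is s3 with expected payoff 26/9.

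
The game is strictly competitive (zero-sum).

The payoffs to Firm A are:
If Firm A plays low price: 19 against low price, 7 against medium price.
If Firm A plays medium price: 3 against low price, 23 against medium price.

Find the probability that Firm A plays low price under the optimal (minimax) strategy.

Row minima are 7 and 3, so Firm A's maximin is 7; column maxima are 19 and 23, so Firm B's minimax is 19. These differ, so the equilibrium is in mixed strategies.
Let Firm A play low price with probability p. Firm B is indifferent when 19p + 3(1−p) = 7p + 23(1−p), giving p = 5/8.

5/8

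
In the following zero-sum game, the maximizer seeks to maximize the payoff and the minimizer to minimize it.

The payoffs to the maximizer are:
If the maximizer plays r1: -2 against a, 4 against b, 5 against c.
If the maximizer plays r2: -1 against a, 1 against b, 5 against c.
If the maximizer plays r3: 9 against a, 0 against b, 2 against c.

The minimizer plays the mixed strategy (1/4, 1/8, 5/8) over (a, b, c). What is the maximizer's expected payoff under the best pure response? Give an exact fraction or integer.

7/2

r1: (-2)·(1/4) + (4)·(1/8) + (5)·(5/8) = 25/8.
r2: (-1)·(1/4) + (1)·(1/8) + (5)·(5/8) = 3.
r3: (9)·(1/4) + (0)·(1/8) + (2)·(5/8) = 7/2.
The best pure response is r3 with expected payoff 7/2.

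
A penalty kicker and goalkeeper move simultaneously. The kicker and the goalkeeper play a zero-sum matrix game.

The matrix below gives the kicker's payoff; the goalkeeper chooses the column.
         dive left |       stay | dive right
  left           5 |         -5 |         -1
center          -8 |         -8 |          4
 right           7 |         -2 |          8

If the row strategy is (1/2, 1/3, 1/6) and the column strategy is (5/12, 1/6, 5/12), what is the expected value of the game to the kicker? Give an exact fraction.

Against (5/12, 1/6, 5/12), each row's expected payoff is left: 5/6; center: -3; right: 71/12.
Taking the (1/2, 1/3, 1/6)-weighted average: (1/2)·(5/6) + (1/3)·(-3) + (1/6)·(71/12) = 29/72.

29/72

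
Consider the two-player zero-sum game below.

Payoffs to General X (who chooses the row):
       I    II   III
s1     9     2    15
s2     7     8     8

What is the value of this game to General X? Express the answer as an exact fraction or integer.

29/4

Column III is strictly dominated by I for General Y (it gives General X more in every row).
The remaining 2×2 game on (s1, s2) × (I, II) has no saddle point. Let General X play s1 with probability p; indifference gives 9p + 7(1−p) = 2p + 8(1−p), so p = 1/8.
Similarly General Y's optimal q on I is 3/4, and the value is 9·(3/4) + (2)·(1/4) = 29/4.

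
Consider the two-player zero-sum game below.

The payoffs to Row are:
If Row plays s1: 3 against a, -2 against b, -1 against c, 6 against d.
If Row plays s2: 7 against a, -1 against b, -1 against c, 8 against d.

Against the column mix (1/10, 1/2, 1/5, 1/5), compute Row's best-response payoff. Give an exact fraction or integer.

s1: (3)·(1/10) + (-2)·(1/2) + (-1)·(1/5) + (6)·(1/5) = 3/10.
s2: (7)·(1/10) + (-1)·(1/2) + (-1)·(1/5) + (8)·(1/5) = 8/5.
The best pure response is s2 with expected payoff 8/5.

8/5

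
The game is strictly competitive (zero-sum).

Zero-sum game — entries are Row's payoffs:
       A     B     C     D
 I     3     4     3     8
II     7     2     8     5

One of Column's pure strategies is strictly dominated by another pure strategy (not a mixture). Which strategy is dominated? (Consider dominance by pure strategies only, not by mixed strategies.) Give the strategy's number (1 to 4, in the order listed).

4

Column prefers columns that give Row less. Compare D with B: 4 < 8, 2 < 5.
So B strictly dominates D for Column; D is strictly dominated.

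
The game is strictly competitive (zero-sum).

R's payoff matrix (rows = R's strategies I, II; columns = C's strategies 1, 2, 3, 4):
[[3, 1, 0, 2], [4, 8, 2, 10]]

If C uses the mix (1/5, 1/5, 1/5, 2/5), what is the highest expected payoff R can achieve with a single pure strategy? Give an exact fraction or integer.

34/5

I: (3)·(1/5) + (1)·(1/5) + (0)·(1/5) + (2)·(2/5) = 8/5.
II: (4)·(1/5) + (8)·(1/5) + (2)·(1/5) + (10)·(2/5) = 34/5.
The best pure response is II with expected payoff 34/5.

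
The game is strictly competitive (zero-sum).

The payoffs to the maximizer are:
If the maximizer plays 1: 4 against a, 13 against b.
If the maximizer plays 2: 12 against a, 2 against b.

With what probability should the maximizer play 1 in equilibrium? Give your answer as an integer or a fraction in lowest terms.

Row minima are 4 and 2, so the maximizer's maximin is 4; column maxima are 12 and 13, so the minimizer's minimax is 12. These differ, so the equilibrium is in mixed strategies.
Let the maximizer play 1 with probability p. The minimizer is indifferent when 4p + 12(1−p) = 13p + 2(1−p), giving p = 10/19.

10/19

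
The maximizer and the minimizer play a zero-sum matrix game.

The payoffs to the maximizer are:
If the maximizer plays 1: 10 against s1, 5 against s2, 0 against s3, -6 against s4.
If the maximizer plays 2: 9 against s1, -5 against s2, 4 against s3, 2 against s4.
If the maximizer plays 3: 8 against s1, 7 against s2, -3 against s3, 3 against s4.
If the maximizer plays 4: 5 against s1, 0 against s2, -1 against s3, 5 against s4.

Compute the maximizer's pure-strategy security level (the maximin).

-1

The worst-case payoff for each row is 1: -6, 2: -5, 3: -3, 4: -1.
The best of these is -1.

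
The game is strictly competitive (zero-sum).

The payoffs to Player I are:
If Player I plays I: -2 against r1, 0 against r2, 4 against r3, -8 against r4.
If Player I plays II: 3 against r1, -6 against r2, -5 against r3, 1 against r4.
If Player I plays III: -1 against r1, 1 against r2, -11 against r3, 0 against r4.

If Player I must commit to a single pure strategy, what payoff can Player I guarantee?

The worst-case payoff for each row is I: -8, II: -6, III: -11.
The best of these is -6.

-6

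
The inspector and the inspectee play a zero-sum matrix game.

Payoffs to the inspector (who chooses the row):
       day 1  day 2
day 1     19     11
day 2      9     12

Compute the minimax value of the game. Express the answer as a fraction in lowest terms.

Row minima are 11 and 9, so the inspector's maximin is 11; column maxima are 19 and 12, so the inspectee's minimax is 12. These differ, so the equilibrium is in mixed strategies.
Let the inspector play day 1 with probability p. The inspectee is indifferent when 19p + 9(1−p) = 11p + 12(1−p), giving p = 3/11.
Let the inspectee play day 1 with probability q. The inspector is indifferent when 19q + 11(1−q) = 9q + 12(1−q), giving q = 1/11.
The value is 19·(1/11) + (11)·(10/11) = 129/11.

129/11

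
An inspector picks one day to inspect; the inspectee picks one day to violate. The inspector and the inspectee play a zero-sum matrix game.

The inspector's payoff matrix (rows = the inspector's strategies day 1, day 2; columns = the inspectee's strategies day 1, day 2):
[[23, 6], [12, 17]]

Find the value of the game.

29/2

Row minima are 6 and 12, so the inspector's maximin is 12; column maxima are 23 and 17, so the inspectee's minimax is 17. These differ, so the equilibrium is in mixed strategies.
Let the inspector play day 1 with probability p. The inspectee is indifferent when 23p + 12(1−p) = 6p + 17(1−p), giving p = 5/22.
Let the inspectee play day 1 with probability q. The inspector is indifferent when 23q + 6(1−q) = 12q + 17(1−q), giving q = 1/2.
The value is 23·(1/2) + (6)·(1/2) = 29/2.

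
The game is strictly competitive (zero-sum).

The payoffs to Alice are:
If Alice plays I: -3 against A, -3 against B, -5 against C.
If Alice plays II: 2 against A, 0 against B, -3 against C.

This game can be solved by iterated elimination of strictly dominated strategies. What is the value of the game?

-3

Row I is strictly dominated by row II (2>-3, 0>-3, -3>-5); eliminate I.
Column B is strictly dominated by C for Bob (-3<0); eliminate B.
Column A is strictly dominated by C for Bob (-3<2); eliminate A.
Only (II, C) remains, with payoff -3.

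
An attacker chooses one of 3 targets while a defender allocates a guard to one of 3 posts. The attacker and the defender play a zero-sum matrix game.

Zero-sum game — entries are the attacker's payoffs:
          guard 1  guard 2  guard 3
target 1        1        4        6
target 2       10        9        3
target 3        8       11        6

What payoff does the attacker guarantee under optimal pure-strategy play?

Row minima: 1, 3, 6 → the attacker's maximin is 6.
Column maxima: 10, 11, 6 → the defender's minimax is 6.
They coincide at (target 3, guard 3), so the value is 6.

6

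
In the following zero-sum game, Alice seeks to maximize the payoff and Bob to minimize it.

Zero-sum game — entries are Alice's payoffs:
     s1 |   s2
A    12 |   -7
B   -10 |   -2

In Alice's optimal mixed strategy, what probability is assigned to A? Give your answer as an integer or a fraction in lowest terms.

8/27

Row minima are -7 and -10, so Alice's maximin is -7; column maxima are 12 and -2, so Bob's minimax is -2. These differ, so the equilibrium is in mixed strategies.
Let Alice play A with probability p. Bob is indifferent when 12p − 10(1−p) = −7p − 2(1−p), giving p = 8/27.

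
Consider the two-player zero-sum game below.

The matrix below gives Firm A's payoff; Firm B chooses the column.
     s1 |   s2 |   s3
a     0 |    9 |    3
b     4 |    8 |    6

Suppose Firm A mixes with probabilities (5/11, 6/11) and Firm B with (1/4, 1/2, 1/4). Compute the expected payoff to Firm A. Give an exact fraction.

Against (1/4, 1/2, 1/4), each row's expected payoff is a: 21/4; b: 13/2.
Taking the (5/11, 6/11)-weighted average: (5/11)·(21/4) + (6/11)·(13/2) = 261/44.

261/44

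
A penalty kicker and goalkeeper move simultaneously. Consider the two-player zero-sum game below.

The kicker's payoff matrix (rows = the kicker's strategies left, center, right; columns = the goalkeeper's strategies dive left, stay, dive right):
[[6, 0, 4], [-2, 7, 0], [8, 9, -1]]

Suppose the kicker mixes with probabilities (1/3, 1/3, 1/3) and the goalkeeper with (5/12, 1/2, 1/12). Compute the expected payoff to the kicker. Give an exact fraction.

53/12

Against (5/12, 1/2, 1/12), each row's expected payoff is left: 17/6; center: 8/3; right: 31/4.
Taking the (1/3, 1/3, 1/3)-weighted average: (1/3)·(17/6) + (1/3)·(8/3) + (1/3)·(31/4) = 53/12.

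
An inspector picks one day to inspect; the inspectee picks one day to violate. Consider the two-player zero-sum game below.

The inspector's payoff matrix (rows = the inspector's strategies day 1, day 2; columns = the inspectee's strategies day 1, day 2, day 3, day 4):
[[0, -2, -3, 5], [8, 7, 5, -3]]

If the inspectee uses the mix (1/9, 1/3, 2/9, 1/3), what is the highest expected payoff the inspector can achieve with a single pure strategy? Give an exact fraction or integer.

day 1: (0)·(1/9) + (-2)·(1/3) + (-3)·(2/9) + (5)·(1/3) = 1/3.
day 2: (8)·(1/9) + (7)·(1/3) + (5)·(2/9) + (-3)·(1/3) = 10/3.
The best pure response is day 2 with expected payoff 10/3.

10/3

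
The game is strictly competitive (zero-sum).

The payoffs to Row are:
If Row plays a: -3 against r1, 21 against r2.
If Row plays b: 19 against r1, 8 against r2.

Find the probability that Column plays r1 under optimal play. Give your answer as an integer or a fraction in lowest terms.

Row minima are -3 and 8, so Row's maximin is 8; column maxima are 19 and 21, so Column's minimax is 19. These differ, so the equilibrium is in mixed strategies.
Let Column play r1 with probability q. Row is indifferent when −3q + 21(1−q) = 19q + 8(1−q), giving q = 13/35.

13/35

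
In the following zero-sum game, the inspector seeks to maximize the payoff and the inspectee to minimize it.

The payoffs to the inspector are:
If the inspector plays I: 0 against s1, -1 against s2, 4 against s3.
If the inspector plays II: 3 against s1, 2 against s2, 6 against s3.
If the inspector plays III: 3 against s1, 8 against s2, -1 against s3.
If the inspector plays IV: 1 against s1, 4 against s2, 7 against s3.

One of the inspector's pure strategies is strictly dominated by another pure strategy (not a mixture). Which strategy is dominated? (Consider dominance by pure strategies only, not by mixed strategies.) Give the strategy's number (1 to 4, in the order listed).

1

Compare I with II: 3 > 0, 2 > -1, 6 > 4.
So II strictly dominates I for the inspector; I is strictly dominated.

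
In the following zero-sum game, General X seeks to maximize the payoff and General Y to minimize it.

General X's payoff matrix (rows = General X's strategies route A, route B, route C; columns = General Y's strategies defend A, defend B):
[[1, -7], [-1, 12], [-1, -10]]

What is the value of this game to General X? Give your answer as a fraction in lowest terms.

Row route C is strictly dominated by row route A, so General X never plays it.
The remaining 2×2 game on (route A, route B) × (defend A, defend B) has no saddle point. Let General X play route A with probability p; indifference gives p − (1−p) = −7p + 12(1−p), so p = 13/21.
Similarly General Y's optimal q on defend A is 19/21, and the value is 1·(19/21) + (-7)·(2/21) = 5/21.

5/21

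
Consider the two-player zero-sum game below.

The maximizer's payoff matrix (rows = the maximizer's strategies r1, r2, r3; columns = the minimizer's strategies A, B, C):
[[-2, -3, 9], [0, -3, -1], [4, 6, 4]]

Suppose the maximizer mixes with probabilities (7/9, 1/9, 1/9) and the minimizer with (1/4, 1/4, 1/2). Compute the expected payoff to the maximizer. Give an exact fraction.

26/9

Against (1/4, 1/4, 1/2), each row's expected payoff is r1: 13/4; r2: -5/4; r3: 9/2.
Taking the (7/9, 1/9, 1/9)-weighted average: (7/9)·(13/4) + (1/9)·(-5/4) + (1/9)·(9/2) = 26/9.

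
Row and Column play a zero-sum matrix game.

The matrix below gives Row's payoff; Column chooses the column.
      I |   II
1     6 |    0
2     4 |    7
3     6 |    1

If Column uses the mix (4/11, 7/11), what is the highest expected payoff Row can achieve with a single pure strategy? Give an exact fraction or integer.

1: (6)·(4/11) + (0)·(7/11) = 24/11.
2: (4)·(4/11) + (7)·(7/11) = 65/11.
3: (6)·(4/11) + (1)·(7/11) = 31/11.
The best pure response is 2 with expected payoff 65/11.

65/11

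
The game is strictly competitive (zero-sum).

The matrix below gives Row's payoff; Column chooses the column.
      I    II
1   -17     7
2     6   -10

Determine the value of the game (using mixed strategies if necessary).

Row minima are -17 and -10, so Row's maximin is -10; column maxima are 6 and 7, so Column's minimax is 6. These differ, so the equilibrium is in mixed strategies.
Let Row play 1 with probability p. Column is indifferent when −17p + 6(1−p) = 7p − 10(1−p), giving p = 2/5.
Let Column play I with probability q. Row is indifferent when −17q + 7(1−q) = 6q − 10(1−q), giving q = 17/40.
The value is -17·(17/40) + (7)·(23/40) = -16/5.

-16/5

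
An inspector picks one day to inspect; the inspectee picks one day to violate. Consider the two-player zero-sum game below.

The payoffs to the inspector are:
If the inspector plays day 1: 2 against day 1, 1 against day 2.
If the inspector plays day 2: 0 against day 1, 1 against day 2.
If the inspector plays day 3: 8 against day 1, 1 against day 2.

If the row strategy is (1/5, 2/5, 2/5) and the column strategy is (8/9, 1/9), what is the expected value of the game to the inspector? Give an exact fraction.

149/45

Against (8/9, 1/9), each row's expected payoff is day 1: 17/9; day 2: 1/9; day 3: 65/9.
Taking the (1/5, 2/5, 2/5)-weighted average: (1/5)·(17/9) + (2/5)·(1/9) + (2/5)·(65/9) = 149/45.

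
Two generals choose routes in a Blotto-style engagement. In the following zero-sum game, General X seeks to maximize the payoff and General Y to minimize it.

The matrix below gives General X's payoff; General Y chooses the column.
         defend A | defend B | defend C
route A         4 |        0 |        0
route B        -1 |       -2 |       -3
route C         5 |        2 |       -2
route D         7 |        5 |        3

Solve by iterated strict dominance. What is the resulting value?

Row route B is strictly dominated by row route A (4>-1, 0>-2, 0>-3); eliminate route B.
Column defend A is strictly dominated by defend B for General Y (0<4, 2<5, 5<7); eliminate defend A.
Row route A is strictly dominated by row route D (5>0, 3>0); eliminate route A.
Row route C is strictly dominated by row route D (5>2, 3>-2); eliminate route C.
Column defend B is strictly dominated by defend C for General Y (3<5); eliminate defend B.
Only (route D, defend C) remains, with payoff 3.

3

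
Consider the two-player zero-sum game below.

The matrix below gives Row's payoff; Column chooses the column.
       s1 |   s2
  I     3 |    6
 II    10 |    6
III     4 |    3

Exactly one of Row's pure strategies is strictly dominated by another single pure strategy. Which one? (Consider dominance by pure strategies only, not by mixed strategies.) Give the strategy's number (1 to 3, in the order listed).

3

Compare III with II: 10 > 4, 6 > 3.
So II strictly dominates III for Row; III is strictly dominated.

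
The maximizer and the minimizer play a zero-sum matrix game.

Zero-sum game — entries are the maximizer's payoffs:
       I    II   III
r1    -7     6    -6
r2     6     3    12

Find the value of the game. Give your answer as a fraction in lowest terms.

57/16

Column III is strictly dominated by I for the minimizer (it gives the maximizer more in every row).
The remaining 2×2 game on (r1, r2) × (I, II) has no saddle point. Let the maximizer play r1 with probability p; indifference gives −7p + 6(1−p) = 6p + 3(1−p), so p = 3/16.
Similarly the minimizer's optimal q on I is 3/16, and the value is -7·(3/16) + (6)·(13/16) = 57/16.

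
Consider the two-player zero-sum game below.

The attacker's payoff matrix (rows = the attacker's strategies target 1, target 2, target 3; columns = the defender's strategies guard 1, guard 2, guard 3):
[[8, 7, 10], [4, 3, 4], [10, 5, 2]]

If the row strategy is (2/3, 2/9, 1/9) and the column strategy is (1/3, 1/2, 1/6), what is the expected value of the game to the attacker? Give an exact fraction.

Against (1/3, 1/2, 1/6), each row's expected payoff is target 1: 47/6; target 2: 7/2; target 3: 37/6.
Taking the (2/3, 2/9, 1/9)-weighted average: (2/3)·(47/6) + (2/9)·(7/2) + (1/9)·(37/6) = 361/54.

361/54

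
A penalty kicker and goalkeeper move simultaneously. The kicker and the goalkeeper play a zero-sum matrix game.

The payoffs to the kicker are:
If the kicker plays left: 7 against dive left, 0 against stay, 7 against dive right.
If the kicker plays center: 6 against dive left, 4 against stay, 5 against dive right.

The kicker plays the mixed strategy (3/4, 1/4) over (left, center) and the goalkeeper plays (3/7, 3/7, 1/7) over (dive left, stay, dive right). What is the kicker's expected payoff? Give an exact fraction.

Against (3/7, 3/7, 1/7), each row's expected payoff is left: 4; center: 5.
Taking the (3/4, 1/4)-weighted average: (3/4)·(4) + (1/4)·(5) = 17/4.

17/4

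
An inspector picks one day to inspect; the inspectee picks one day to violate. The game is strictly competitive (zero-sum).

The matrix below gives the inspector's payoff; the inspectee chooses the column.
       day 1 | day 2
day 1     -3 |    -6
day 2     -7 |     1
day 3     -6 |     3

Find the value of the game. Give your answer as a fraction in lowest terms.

Row day 2 is strictly dominated by row day 3, so the inspector never plays it.
The remaining 2×2 game on (day 1, day 3) × (day 1, day 2) has no saddle point. Let the inspector play day 1 with probability p; indifference gives −3p − 6(1−p) = −6p + 3(1−p), so p = 3/4.
Similarly the inspectee's optimal q on day 1 is 3/4, and the value is -3·(3/4) + (-6)·(1/4) = -15/4.

-15/4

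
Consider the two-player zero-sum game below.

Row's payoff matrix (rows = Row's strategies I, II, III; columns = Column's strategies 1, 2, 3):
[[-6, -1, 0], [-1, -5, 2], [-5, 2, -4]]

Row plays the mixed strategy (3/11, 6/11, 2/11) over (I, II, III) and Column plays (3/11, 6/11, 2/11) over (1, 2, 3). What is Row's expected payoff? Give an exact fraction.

-268/121

Against (3/11, 6/11, 2/11), each row's expected payoff is I: -24/11; II: -29/11; III: -1.
Taking the (3/11, 6/11, 2/11)-weighted average: (3/11)·(-24/11) + (6/11)·(-29/11) + (2/11)·(-1) = -268/121.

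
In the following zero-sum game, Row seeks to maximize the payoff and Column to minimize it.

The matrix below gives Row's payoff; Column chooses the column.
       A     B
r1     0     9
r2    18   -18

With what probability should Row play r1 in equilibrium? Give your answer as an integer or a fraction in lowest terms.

4/5

Row minima are 0 and -18, so Row's maximin is 0; column maxima are 18 and 9, so Column's minimax is 9. These differ, so the equilibrium is in mixed strategies.
Let Row play r1 with probability p. Column is indifferent when 18(1−p) = 9p − 18(1−p), giving p = 4/5.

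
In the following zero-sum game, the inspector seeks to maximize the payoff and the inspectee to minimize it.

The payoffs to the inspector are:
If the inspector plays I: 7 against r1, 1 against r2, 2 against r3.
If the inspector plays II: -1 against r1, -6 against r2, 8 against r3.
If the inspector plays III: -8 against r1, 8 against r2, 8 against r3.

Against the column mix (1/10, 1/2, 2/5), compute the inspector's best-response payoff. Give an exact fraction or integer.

I: (7)·(1/10) + (1)·(1/2) + (2)·(2/5) = 2.
II: (-1)·(1/10) + (-6)·(1/2) + (8)·(2/5) = 1/10.
III: (-8)·(1/10) + (8)·(1/2) + (8)·(2/5) = 32/5.
The best pure response is III with expected payoff 32/5.

32/5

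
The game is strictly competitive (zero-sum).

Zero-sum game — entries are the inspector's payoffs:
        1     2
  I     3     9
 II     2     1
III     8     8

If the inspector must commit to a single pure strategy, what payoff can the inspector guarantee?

8

The worst-case payoff for each row is I: 3, II: 1, III: 8.
The best of these is 8.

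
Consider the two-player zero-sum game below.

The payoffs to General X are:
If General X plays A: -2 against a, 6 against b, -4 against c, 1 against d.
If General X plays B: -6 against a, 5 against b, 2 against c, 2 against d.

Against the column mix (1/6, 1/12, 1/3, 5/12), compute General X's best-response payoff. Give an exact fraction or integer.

A: (-2)·(1/6) + (6)·(1/12) + (-4)·(1/3) + (1)·(5/12) = -3/4.
B: (-6)·(1/6) + (5)·(1/12) + (2)·(1/3) + (2)·(5/12) = 11/12.
The best pure response is B with expected payoff 11/12.

11/12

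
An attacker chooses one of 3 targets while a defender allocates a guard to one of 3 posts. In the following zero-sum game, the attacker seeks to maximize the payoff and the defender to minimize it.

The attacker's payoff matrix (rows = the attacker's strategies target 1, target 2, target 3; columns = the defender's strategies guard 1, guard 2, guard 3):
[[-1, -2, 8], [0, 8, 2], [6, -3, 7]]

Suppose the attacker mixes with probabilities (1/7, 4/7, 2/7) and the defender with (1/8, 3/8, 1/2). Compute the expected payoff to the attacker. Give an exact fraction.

29/8

Against (1/8, 3/8, 1/2), each row's expected payoff is target 1: 25/8; target 2: 4; target 3: 25/8.
Taking the (1/7, 4/7, 2/7)-weighted average: (1/7)·(25/8) + (4/7)·(4) + (2/7)·(25/8) = 29/8.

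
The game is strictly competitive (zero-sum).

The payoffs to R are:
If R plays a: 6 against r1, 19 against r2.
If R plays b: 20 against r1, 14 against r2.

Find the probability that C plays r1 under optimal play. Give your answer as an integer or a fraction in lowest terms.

Row minima are 6 and 14, so R's maximin is 14; column maxima are 20 and 19, so C's minimax is 19. These differ, so the equilibrium is in mixed strategies.
Let C play r1 with probability q. R is indifferent when 6q + 19(1−q) = 20q + 14(1−q), giving q = 5/19.

5/19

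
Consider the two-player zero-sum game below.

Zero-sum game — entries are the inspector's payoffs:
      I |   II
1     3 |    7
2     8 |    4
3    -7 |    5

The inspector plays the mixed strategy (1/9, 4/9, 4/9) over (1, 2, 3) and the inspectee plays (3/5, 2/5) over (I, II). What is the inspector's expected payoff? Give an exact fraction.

107/45

Against (3/5, 2/5), each row's expected payoff is 1: 23/5; 2: 32/5; 3: -11/5.
Taking the (1/9, 4/9, 4/9)-weighted average: (1/9)·(23/5) + (4/9)·(32/5) + (4/9)·(-11/5) = 107/45.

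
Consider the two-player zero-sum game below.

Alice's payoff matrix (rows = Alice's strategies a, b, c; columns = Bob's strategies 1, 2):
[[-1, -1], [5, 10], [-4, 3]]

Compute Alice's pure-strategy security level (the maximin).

The worst-case payoff for each row is a: -1, b: 5, c: -4.
The best of these is 5.

5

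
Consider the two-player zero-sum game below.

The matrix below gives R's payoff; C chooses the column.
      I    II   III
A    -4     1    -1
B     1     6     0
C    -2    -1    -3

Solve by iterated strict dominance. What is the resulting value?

0

Row C is strictly dominated by row B (1>-2, 6>-1, 0>-3); eliminate C.
Row A is strictly dominated by row B (1>-4, 6>1, 0>-1); eliminate A.
Column II is strictly dominated by I for C (1<6); eliminate II.
Column I is strictly dominated by III for C (0<1); eliminate I.
Only (B, III) remains, with payoff 0.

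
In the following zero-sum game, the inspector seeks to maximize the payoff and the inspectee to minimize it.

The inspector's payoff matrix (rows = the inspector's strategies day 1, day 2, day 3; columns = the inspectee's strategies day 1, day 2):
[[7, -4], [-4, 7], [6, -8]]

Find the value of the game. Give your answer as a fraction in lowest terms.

3/2

Row day 3 is strictly dominated by row day 1, so the inspector never plays it.
The remaining 2×2 game on (day 1, day 2) × (day 1, day 2) has no saddle point. Let the inspector play day 1 with probability p; indifference gives 7p − 4(1−p) = −4p + 7(1−p), so p = 1/2.
Similarly the inspectee's optimal q on day 1 is 1/2, and the value is 7·(1/2) + (-4)·(1/2) = 3/2.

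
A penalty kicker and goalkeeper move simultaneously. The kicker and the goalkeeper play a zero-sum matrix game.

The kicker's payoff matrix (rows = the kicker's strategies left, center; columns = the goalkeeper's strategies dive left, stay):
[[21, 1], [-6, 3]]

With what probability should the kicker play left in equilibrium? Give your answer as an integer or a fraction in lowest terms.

9/29

Row minima are 1 and -6, so the kicker's maximin is 1; column maxima are 21 and 3, so the goalkeeper's minimax is 3. These differ, so the equilibrium is in mixed strategies.
Let the kicker play left with probability p. The goalkeeper is indifferent when 21p − 6(1−p) = p + 3(1−p), giving p = 9/29.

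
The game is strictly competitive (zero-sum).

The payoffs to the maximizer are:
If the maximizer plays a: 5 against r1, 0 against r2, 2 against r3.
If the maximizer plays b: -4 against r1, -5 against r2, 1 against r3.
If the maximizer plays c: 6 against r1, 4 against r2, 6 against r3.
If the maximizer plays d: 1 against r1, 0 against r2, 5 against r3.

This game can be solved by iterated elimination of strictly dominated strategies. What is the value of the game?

Row b is strictly dominated by row a (5>-4, 0>-5, 2>1); eliminate b.
Column r3 is strictly dominated by r2 for the minimizer (0<2, 4<6, 0<5); eliminate r3.
Row a is strictly dominated by row c (6>5, 4>0); eliminate a.
Column r1 is strictly dominated by r2 for the minimizer (4<6, 0<1); eliminate r1.
Row d is strictly dominated by row c (4>0); eliminate d.
Only (c, r2) remains, with payoff 4.

4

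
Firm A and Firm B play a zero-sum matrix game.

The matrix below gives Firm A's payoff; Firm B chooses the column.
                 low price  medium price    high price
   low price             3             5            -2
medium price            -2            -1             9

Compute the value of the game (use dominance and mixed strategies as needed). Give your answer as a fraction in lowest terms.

Column medium price is strictly dominated by low price for Firm B (it gives Firm A more in every row).
The remaining 2×2 game on (low price, medium price) × (low price, high price) has no saddle point. Let Firm A play low price with probability p; indifference gives 3p − 2(1−p) = −2p + 9(1−p), so p = 11/16.
Similarly Firm B's optimal q on low price is 11/16, and the value is 3·(11/16) + (-2)·(5/16) = 23/16.

23/16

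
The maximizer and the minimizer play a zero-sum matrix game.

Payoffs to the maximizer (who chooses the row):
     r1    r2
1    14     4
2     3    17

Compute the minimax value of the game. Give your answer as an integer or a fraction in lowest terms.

113/12

Row minima are 4 and 3, so the maximizer's maximin is 4; column maxima are 14 and 17, so the minimizer's minimax is 14. These differ, so the equilibrium is in mixed strategies.
Let the maximizer play 1 with probability p. The minimizer is indifferent when 14p + 3(1−p) = 4p + 17(1−p), giving p = 7/12.
Let the minimizer play r1 with probability q. The maximizer is indifferent when 14q + 4(1−q) = 3q + 17(1−q), giving q = 13/24.
The value is 14·(13/24) + (4)·(11/24) = 113/12.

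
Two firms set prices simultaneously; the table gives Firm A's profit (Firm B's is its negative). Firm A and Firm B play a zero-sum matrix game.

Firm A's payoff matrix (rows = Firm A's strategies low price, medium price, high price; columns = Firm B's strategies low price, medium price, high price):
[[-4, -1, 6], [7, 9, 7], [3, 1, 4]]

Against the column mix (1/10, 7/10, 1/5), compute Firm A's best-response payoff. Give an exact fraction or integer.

low price: (-4)·(1/10) + (-1)·(7/10) + (6)·(1/5) = 1/10.
medium price: (7)·(1/10) + (9)·(7/10) + (7)·(1/5) = 42/5.
high price: (3)·(1/10) + (1)·(7/10) + (4)·(1/5) = 9/5.
The best pure response is medium price with expected payoff 42/5.

42/5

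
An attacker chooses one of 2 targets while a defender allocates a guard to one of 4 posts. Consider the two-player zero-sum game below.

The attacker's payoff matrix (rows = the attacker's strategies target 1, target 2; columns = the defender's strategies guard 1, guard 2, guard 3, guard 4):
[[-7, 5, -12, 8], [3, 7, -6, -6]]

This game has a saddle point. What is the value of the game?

Row minima: -12, -6 → the attacker's maximin is -6.
Column maxima: 3, 7, -6, 8 → the defender's minimax is -6.
They coincide at (target 2, guard 3), so the value is -6.

-6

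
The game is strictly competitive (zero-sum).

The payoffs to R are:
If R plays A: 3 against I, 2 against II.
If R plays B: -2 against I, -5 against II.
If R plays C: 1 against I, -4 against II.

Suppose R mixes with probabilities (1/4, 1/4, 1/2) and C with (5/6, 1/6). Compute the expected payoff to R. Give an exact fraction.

Against (5/6, 1/6), each row's expected payoff is A: 17/6; B: -5/2; C: 1/6.
Taking the (1/4, 1/4, 1/2)-weighted average: (1/4)·(17/6) + (1/4)·(-5/2) + (1/2)·(1/6) = 1/6.

1/6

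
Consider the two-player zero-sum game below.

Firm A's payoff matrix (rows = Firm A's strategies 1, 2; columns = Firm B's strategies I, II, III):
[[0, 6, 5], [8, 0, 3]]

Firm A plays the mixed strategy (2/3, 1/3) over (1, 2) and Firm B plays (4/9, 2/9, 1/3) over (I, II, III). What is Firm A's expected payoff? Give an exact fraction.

Against (4/9, 2/9, 1/3), each row's expected payoff is 1: 3; 2: 41/9.
Taking the (2/3, 1/3)-weighted average: (2/3)·(3) + (1/3)·(41/9) = 95/27.

95/27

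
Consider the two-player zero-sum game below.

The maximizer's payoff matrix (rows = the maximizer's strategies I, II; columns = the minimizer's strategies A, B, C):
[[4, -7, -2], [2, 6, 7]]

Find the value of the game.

Column C is strictly dominated by B for the minimizer (it gives the maximizer more in every row).
The remaining 2×2 game on (I, II) × (A, B) has no saddle point. Let the maximizer play I with probability p; indifference gives 4p + 2(1−p) = −7p + 6(1−p), so p = 4/15.
Similarly the minimizer's optimal q on A is 13/15, and the value is 4·(13/15) + (-7)·(2/15) = 38/15.

38/15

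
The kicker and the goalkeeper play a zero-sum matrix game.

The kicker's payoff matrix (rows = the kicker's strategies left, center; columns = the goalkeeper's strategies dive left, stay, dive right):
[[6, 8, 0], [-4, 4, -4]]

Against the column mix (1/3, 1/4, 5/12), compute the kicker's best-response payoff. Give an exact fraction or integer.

4

left: (6)·(1/3) + (8)·(1/4) + (0)·(5/12) = 4.
center: (-4)·(1/3) + (4)·(1/4) + (-4)·(5/12) = -2.
The best pure response is left with expected payoff 4.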